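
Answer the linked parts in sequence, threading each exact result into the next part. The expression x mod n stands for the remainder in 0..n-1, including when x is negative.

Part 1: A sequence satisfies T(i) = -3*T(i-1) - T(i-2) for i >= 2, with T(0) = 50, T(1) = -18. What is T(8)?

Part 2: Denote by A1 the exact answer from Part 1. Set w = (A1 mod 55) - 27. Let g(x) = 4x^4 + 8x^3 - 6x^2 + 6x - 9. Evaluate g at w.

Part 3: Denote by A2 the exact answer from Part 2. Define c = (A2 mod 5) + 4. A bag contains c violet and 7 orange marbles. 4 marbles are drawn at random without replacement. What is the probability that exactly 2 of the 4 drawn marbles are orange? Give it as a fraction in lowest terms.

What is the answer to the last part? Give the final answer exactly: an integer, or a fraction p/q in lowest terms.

21/55

Part 1: T(2) = -3*(-18) - 1*(50) = 4; iterating: T(2)=4, T(3)=6, T(4)=-22, T(5)=60, T(6)=-158, T(7)=414, T(8)=-1084; answer -1084
Part 2: A1 = -1084; w = -11; 4*(-11)^4 + 8*(-11)^3 - 6*(-11)^2 + 6*(-11)^1 - 9 = (58564) + (-10648) + (-726) + (-66) + (-9) = 47115; answer 47115
Part 3: A2 = 47115; c = 4; total draws C(11,4) = 330; favorable C(7,2)*C(4,2) = 126; P = 21/55; answer 21/55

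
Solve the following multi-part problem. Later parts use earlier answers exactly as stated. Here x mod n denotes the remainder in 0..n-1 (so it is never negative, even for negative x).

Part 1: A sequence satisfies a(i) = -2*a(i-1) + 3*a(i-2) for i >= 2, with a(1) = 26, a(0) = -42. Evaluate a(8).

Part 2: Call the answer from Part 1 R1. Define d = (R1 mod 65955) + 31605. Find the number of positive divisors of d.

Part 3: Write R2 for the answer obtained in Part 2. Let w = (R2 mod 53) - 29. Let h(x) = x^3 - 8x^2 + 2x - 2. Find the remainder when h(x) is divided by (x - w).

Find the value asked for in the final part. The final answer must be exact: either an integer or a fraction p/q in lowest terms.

-20677

Part 1: a(2) = -2*(26) + 3*(-42) = -178; iterating: a(2)=-178, a(3)=434, a(4)=-1402, a(5)=4106, a(6)=-12418, a(7)=37154, a(8)=-111562; answer -111562
Part 2: R1 = -111562; d = 51953; 51953 = 11 * 4723; number of divisors = (1+1) * (1+1) = 4; answer 4
Part 3: R2 = 4; w = -25; remainder = value at the root: 1*(-25)^3 - 8*(-25)^2 + 2*(-25)^1 - 2 = (-15625) + (-5000) + (-50) + (-2) = -20677; answer -20677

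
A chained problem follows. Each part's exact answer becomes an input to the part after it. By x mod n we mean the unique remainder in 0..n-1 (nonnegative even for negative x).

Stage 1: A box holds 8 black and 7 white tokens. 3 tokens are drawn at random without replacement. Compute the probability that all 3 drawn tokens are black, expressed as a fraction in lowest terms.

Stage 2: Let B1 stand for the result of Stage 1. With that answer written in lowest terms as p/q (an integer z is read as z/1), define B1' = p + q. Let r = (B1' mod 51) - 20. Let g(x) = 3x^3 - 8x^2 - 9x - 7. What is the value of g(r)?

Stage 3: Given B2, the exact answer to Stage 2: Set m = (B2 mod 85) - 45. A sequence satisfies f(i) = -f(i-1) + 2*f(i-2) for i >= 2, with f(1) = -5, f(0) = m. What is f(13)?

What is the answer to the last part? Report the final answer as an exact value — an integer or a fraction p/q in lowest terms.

Stage 1: total draws C(15,3) = 455; favorable C(8,3) = 56; P = 8/65; answer 8/65
Stage 2: B1 = 8/65; threaded value p + q = 73; r = 2; 3*(2)^3 - 8*(2)^2 - 9*(2)^1 - 7 = (24) + (-32) + (-18) + (-7) = -33; answer -33
Stage 3: B2 = -33; m = 7; f(2) = -1*(-5) + 2*(7) = 19; iterating: f(2)=19, f(3)=-29, f(4)=67, f(5)=-125, f(6)=259, f(7)=-509, f(8)=1027, f(9)=-2045, f(10)=4099, f(11)=-8189, f(12)=16387, f(13)=-32765; answer -32765

-32765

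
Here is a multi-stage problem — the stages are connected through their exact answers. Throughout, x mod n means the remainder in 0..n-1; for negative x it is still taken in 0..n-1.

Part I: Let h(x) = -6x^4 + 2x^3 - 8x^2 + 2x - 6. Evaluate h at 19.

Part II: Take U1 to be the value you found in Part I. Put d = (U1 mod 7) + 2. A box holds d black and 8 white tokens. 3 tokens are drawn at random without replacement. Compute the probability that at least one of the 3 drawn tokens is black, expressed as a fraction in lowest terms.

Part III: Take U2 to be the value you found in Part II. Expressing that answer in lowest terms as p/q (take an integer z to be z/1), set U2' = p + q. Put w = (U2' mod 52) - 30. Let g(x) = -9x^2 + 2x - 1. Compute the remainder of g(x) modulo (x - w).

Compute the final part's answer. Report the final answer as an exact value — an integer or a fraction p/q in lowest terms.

Part I: -6*(19)^4 + 2*(19)^3 - 8*(19)^2 + 2*(19)^1 - 6 = (-781926) + (13718) + (-2888) + (38) + (-6) = -771064; answer -771064
Part II: U1 = -771064; d = 2; total draws C(10,3) = 120; complement C(8,3) = 56; favorable 120 - 56 = 64; P = 8/15; answer 8/15
Part III: U2 = 8/15; threaded value p + q = 23; w = -7; remainder = value at the root: -9*(-7)^2 + 2*(-7)^1 - 1 = (-441) + (-14) + (-1) = -456; answer -456

-456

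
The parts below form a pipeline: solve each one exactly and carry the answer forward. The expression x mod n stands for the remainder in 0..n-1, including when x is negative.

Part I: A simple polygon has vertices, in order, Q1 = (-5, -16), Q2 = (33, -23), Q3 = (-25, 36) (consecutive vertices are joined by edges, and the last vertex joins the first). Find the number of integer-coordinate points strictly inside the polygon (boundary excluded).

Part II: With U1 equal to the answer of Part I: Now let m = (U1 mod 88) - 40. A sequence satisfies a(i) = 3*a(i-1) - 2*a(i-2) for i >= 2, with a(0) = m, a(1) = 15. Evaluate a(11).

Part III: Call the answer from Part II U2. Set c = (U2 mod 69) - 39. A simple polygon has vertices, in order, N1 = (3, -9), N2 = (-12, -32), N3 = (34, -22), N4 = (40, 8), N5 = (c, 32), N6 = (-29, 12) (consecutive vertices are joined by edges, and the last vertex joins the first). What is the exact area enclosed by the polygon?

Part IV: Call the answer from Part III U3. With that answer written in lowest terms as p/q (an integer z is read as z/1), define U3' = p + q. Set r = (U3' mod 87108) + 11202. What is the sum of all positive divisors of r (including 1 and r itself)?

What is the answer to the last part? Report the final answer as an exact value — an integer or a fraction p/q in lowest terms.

Part I: cross terms: (-5*-23 - 33*-16)=643, (33*36 - -25*-23)=613, (-25*-16 - -5*36)=580; twice the area = |1836| = 1836; area = 918; boundary points = 1 + 1 + 4 = 6; strictly interior points = area - boundary/2 + 1 = 916; answer 916
Part II: U1 = 916; m = -4; a(2) = 3*(15) - 2*(-4) = 53; iterating: a(2)=53, a(3)=129, a(4)=281, a(5)=585, a(6)=1193, a(7)=2409, a(8)=4841, a(9)=9705, a(10)=19433, a(11)=38889; answer 38889
Part III: U2 = 38889; c = 3; cross terms: (3*-32 - -12*-9)=-204, (-12*-22 - 34*-32)=1352, (34*8 - 40*-22)=1152, (40*32 - 3*8)=1256, (3*12 - -29*32)=964, (-29*-9 - 3*12)=225; twice the area = |4745| = 4745; area = 4745/2; answer 4745/2
Part IV: U3 = 4745/2; threaded value p + q = 4747; r = 15949; 15949 = 41 * 389; sigma = (1 + 41) * (1 + 389) = 42 * 390 = 16380; answer 16380

16380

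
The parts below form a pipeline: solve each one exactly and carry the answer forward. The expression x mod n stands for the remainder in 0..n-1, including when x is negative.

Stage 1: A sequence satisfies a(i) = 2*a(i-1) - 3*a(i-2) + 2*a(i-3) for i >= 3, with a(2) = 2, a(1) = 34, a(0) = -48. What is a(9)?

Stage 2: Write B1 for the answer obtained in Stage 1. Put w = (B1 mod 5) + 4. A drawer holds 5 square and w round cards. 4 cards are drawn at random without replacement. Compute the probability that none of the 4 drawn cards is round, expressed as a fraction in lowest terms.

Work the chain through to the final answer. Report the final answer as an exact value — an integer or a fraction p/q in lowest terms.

Stage 1: a(3) = 2*(2) - 3*(34) + 2*(-48) = -194; iterating: a(3)=-194, a(4)=-326, a(5)=-66, a(6)=458, a(7)=462, a(8)=-582, a(9)=-1634; answer -1634
Stage 2: B1 = -1634; w = 5; total draws C(10,4) = 210; favorable C(5,4) = 5; P = 1/42; answer 1/42

1/42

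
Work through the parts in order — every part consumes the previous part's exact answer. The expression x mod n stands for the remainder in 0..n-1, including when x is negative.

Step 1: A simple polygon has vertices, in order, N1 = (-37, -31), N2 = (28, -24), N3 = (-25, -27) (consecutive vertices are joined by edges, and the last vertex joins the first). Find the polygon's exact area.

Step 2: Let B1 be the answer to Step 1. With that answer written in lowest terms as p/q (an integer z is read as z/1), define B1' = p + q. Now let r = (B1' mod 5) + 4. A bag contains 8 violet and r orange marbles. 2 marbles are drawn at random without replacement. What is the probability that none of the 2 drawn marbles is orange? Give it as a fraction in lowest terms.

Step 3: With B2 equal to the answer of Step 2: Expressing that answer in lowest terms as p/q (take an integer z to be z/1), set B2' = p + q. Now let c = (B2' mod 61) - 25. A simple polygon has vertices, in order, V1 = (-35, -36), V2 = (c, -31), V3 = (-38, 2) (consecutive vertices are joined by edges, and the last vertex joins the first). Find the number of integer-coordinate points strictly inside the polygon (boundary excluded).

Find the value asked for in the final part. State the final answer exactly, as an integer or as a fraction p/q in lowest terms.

Step 1: cross terms: (-37*-24 - 28*-31)=1756, (28*-27 - -25*-24)=-1356, (-25*-31 - -37*-27)=-224; twice the area = |176| = 176; area = 88; answer 88
Step 2: B1 = 88; threaded value p + q = 89; r = 8; total draws C(16,2) = 120; favorable C(8,2) = 28; P = 7/30; answer 7/30
Step 3: B2 = 7/30; threaded value p + q = 37; c = 12; cross terms: (-35*-31 - 12*-36)=1517, (12*2 - -38*-31)=-1154, (-38*-36 - -35*2)=1438; twice the area = |1801| = 1801; area = 1801/2; boundary points = 1 + 1 + 1 = 3; strictly interior points = area - boundary/2 + 1 = 900; answer 900

900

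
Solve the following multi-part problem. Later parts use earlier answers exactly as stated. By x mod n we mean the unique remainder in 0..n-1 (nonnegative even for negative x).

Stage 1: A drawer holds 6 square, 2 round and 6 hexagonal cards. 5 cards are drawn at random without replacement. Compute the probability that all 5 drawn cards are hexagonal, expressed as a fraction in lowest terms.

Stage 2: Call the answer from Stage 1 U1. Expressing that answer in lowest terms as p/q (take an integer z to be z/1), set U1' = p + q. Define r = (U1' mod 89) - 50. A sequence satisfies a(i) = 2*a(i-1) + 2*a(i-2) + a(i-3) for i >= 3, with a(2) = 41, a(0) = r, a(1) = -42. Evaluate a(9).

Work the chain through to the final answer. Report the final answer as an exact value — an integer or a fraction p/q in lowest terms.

-2987

Stage 1: total draws C(14,5) = 2002; favorable C(6,5) = 6; P = 3/1001; answer 3/1001
Stage 2: U1 = 3/1001; threaded value p + q = 1004; r = -25; a(3) = 2*(41) + 2*(-42) + 1*(-25) = -27; iterating: a(3)=-27, a(4)=-14, a(5)=-41, a(6)=-137, a(7)=-370, a(8)=-1055, a(9)=-2987; answer -2987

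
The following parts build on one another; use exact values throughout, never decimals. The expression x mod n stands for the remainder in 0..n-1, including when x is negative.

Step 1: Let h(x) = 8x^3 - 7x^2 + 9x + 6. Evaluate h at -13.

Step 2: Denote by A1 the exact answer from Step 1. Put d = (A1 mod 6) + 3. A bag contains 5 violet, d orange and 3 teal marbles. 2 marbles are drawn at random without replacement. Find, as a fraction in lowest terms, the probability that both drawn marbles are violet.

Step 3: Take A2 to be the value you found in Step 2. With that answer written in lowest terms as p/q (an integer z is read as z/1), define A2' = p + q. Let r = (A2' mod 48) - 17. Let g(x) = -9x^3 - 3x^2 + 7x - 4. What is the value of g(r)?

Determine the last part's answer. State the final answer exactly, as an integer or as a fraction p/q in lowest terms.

496

Step 1: 8*(-13)^3 - 7*(-13)^2 + 9*(-13)^1 + 6 = (-17576) + (-1183) + (-117) + (6) = -18870; answer -18870
Step 2: A1 = -18870; d = 3; total draws C(11,2) = 55; favorable C(5,2) = 10; P = 2/11; answer 2/11
Step 3: A2 = 2/11; threaded value p + q = 13; r = -4; -9*(-4)^3 - 3*(-4)^2 + 7*(-4)^1 - 4 = (576) + (-48) + (-28) + (-4) = 496; answer 496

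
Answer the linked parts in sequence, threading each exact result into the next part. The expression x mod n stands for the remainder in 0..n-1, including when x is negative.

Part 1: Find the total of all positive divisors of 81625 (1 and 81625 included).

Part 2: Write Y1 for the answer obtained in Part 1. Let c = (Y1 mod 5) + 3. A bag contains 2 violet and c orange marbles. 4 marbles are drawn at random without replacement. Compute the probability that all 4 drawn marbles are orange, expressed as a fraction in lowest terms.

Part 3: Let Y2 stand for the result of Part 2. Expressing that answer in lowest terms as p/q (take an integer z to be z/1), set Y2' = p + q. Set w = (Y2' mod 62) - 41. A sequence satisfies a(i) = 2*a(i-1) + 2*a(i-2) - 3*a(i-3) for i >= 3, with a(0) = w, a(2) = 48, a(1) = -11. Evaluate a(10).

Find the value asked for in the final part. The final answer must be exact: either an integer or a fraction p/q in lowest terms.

60841

Part 1: 81625 = 5^3 * 653; sigma = (1 + 5 + 25 + 125) * (1 + 653) = 156 * 654 = 102024; answer 102024
Part 2: Y1 = 102024; c = 7; total draws C(9,4) = 126; favorable C(7,4) = 35; P = 5/18; answer 5/18
Part 3: Y2 = 5/18; threaded value p + q = 23; w = -18; a(3) = 2*(48) + 2*(-11) - 3*(-18) = 128; iterating: a(3)=128, a(4)=385, a(5)=882, a(6)=2150, a(7)=4909, a(8)=11472, a(9)=26312, a(10)=60841; answer 60841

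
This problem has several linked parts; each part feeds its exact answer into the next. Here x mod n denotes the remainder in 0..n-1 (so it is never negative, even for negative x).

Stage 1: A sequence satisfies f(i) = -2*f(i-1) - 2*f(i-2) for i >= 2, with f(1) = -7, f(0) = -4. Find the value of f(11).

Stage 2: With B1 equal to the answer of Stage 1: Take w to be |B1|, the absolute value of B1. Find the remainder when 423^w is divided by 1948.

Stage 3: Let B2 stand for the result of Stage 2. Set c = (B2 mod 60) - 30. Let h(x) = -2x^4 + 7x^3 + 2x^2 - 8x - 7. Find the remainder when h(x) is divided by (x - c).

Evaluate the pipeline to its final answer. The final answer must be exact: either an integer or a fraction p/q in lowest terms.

-2042

Stage 1: f(2) = -2*(-7) - 2*(-4) = 22; iterating: f(2)=22, f(3)=-30, f(4)=16, f(5)=28, f(6)=-88, f(7)=120, f(8)=-64, f(9)=-112, f(10)=352, f(11)=-480; answer -480
Stage 2: B1 = -480; w = 480; squarings mod 1948: 423^1=423, 423^2=1661, 423^4=553, 423^8=1921, 423^16=729, 423^32=1585, 423^64=1253, 423^128=1869, 423^256=397; 423^480 = 423^32 * 423^64 * 423^128 * 423^256 = 1165 (mod 1948); answer 1165
Stage 3: B2 = 1165; c = -5; remainder = value at the root: -2*(-5)^4 + 7*(-5)^3 + 2*(-5)^2 - 8*(-5)^1 - 7 = (-1250) + (-875) + (50) + (40) + (-7) = -2042; answer -2042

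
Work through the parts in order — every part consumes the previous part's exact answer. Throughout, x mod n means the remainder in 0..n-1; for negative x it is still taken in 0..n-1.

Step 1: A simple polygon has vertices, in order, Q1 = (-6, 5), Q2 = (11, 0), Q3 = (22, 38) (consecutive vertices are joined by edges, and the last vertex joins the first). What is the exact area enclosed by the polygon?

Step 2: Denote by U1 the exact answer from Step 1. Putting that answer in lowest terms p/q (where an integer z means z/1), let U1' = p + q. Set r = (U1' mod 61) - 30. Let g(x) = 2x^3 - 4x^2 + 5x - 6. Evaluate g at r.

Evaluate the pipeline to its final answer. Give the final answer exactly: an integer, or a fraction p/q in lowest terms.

Step 1: cross terms: (-6*0 - 11*5)=-55, (11*38 - 22*0)=418, (22*5 - -6*38)=338; twice the area = |701| = 701; area = 701/2; answer 701/2
Step 2: U1 = 701/2; threaded value p + q = 703; r = 2; 2*(2)^3 - 4*(2)^2 + 5*(2)^1 - 6 = (16) + (-16) + (10) + (-6) = 4; answer 4

4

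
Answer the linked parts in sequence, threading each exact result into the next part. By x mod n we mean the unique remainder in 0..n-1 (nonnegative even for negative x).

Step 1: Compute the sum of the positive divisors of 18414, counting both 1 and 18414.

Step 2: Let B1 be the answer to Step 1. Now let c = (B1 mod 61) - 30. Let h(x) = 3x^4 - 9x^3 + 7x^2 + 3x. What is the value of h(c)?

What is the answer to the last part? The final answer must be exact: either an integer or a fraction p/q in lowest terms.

Step 1: 18414 = 2 * 3^3 * 11 * 31; sigma = (1 + 2) * (1 + 3 + 9 + 27) * (1 + 11) * (1 + 31) = 3 * 40 * 12 * 32 = 46080; answer 46080
Step 2: B1 = 46080; c = -5; 3*(-5)^4 - 9*(-5)^3 + 7*(-5)^2 + 3*(-5)^1 = (1875) + (1125) + (175) + (-15) = 3160; answer 3160

3160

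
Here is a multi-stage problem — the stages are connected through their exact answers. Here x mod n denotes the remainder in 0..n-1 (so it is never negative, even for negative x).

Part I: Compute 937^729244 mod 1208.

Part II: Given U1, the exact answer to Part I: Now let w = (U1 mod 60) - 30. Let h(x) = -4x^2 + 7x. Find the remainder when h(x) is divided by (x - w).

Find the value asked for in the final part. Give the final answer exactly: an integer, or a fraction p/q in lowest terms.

Part I: squarings mod 1208: 937^1=937, 937^2=961, 937^4=609, 937^8=25, 937^16=625, 937^32=441, 937^64=1201, 937^128=49, 937^256=1193, 937^512=225, 937^1024=1097, 937^2048=241, 937^4096=97, 937^8192=953, 937^16384=1001, 937^32768=569, 937^65536=17, 937^131072=289, 937^262144=169, 937^524288=777; 937^729244 = 937^4 * 937^8 * 937^16 * 937^128 * 937^8192 * 937^65536 * 937^131072 * 937^524288 = 169 (mod 1208); answer 169
Part II: U1 = 169; w = 19; remainder = value at the root: -4*(19)^2 + 7*(19)^1 = (-1444) + (133) = -1311; answer -1311

-1311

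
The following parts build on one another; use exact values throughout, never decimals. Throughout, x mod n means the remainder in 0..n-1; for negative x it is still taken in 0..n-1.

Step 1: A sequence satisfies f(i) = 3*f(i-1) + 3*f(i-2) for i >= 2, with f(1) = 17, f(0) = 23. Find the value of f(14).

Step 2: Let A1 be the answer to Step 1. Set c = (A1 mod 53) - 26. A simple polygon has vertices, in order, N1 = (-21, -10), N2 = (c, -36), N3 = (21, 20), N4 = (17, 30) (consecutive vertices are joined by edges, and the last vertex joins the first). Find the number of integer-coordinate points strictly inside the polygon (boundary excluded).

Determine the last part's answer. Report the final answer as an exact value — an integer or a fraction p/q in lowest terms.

1189

Step 1: f(2) = 3*(17) + 3*(23) = 120; iterating: f(2)=120, f(3)=411, f(4)=1593, f(5)=6012, f(6)=22815, f(7)=86481, f(8)=327888, f(9)=1243107, f(10)=4712985, f(11)=17868276, f(12)=67743783, f(13)=256836177, f(14)=973739880; answer 973739880
Step 2: A1 = 973739880; c = 4; cross terms: (-21*-36 - 4*-10)=796, (4*20 - 21*-36)=836, (21*30 - 17*20)=290, (17*-10 - -21*30)=460; twice the area = |2382| = 2382; area = 1191; boundary points = 1 + 1 + 2 + 2 = 6; strictly interior points = area - boundary/2 + 1 = 1189; answer 1189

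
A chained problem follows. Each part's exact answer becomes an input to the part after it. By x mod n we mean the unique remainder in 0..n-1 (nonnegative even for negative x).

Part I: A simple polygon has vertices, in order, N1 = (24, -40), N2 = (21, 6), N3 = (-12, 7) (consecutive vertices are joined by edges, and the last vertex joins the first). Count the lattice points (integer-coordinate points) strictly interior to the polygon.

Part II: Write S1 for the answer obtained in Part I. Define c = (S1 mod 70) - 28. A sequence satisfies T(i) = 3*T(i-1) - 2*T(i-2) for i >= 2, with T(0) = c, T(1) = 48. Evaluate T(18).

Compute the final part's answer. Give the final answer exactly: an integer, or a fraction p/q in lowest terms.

Part I: cross terms: (24*6 - 21*-40)=984, (21*7 - -12*6)=219, (-12*-40 - 24*7)=312; twice the area = |1515| = 1515; area = 1515/2; boundary points = 1 + 1 + 1 = 3; strictly interior points = area - boundary/2 + 1 = 757; answer 757
Part II: S1 = 757; c = 29; T(2) = 3*(48) - 2*(29) = 86; iterating: T(2)=86, T(3)=162, T(4)=314, T(5)=618, T(6)=1226, T(7)=2442, T(8)=4874, T(9)=9738, T(10)=19466, T(11)=38922, T(12)=77834, T(13)=155658, T(14)=311306, T(15)=622602, T(16)=1245194, T(17)=2490378, T(18)=4980746; answer 4980746

4980746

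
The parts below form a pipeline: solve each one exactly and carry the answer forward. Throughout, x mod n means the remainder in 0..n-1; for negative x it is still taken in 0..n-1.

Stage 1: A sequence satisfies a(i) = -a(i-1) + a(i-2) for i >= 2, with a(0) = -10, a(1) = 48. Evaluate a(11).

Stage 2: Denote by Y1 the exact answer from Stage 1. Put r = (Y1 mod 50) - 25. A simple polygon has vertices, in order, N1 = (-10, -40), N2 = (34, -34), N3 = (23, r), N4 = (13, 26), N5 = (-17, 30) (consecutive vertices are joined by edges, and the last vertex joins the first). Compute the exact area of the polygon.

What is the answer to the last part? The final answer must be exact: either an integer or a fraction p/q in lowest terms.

4829/2

Stage 1: a(2) = -1*(48) + 1*(-10) = -58; iterating: a(2)=-58, a(3)=106, a(4)=-164, a(5)=270, a(6)=-434, a(7)=704, a(8)=-1138, a(9)=1842, a(10)=-2980, a(11)=4822; answer 4822
Stage 2: Y1 = 4822; r = -3; cross terms: (-10*-34 - 34*-40)=1700, (34*-3 - 23*-34)=680, (23*26 - 13*-3)=637, (13*30 - -17*26)=832, (-17*-40 - -10*30)=980; twice the area = |4829| = 4829; area = 4829/2; answer 4829/2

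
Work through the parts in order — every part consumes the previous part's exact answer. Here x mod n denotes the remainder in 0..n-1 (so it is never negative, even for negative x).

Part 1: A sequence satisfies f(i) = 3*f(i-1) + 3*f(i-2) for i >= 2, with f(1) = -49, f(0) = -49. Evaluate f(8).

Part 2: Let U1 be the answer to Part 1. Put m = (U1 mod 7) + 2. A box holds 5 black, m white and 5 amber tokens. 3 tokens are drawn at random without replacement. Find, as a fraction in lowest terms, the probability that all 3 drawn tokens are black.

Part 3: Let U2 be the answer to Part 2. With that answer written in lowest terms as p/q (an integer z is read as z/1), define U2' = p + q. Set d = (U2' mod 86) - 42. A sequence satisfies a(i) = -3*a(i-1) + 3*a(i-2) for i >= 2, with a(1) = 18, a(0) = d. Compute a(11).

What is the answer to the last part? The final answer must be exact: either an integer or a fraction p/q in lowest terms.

Part 1: f(2) = 3*(-49) + 3*(-49) = -294; iterating: f(2)=-294, f(3)=-1029, f(4)=-3969, f(5)=-14994, f(6)=-56889, f(7)=-215649, f(8)=-817614; answer -817614
Part 2: U1 = -817614; m = 2; total draws C(12,3) = 220; favorable C(5,3) = 10; P = 1/22; answer 1/22
Part 3: U2 = 1/22; threaded value p + q = 23; d = -19; a(2) = -3*(18) + 3*(-19) = -111; iterating: a(2)=-111, a(3)=387, a(4)=-1494, a(5)=5643, a(6)=-21411, a(7)=81162, a(8)=-307719, a(9)=1166643, a(10)=-4423086, a(11)=16769187; answer 16769187

16769187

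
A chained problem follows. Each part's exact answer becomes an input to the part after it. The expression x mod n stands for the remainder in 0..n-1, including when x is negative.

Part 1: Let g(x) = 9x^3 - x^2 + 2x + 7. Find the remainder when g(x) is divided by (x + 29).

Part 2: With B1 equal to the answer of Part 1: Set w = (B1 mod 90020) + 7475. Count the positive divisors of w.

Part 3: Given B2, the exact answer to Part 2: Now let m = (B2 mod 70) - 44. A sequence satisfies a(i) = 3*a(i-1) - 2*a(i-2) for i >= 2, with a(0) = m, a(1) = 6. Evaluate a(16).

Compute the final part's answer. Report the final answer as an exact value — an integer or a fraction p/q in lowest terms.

3014570

Part 1: remainder = value at the root: 9*(-29)^3 - 1*(-29)^2 + 2*(-29)^1 + 7 = (-219501) + (-841) + (-58) + (7) = -220393; answer -220393
Part 2: B1 = -220393; w = 57142; 57142 = 2 * 28571; number of divisors = (1+1) * (1+1) = 4; answer 4
Part 3: B2 = 4; m = -40; a(2) = 3*(6) - 2*(-40) = 98; iterating: a(2)=98, a(3)=282, a(4)=650, a(5)=1386, a(6)=2858, a(7)=5802, a(8)=11690, a(9)=23466, a(10)=47018, a(11)=94122, a(12)=188330, a(13)=376746, a(14)=753578, a(15)=1507242, a(16)=3014570; answer 3014570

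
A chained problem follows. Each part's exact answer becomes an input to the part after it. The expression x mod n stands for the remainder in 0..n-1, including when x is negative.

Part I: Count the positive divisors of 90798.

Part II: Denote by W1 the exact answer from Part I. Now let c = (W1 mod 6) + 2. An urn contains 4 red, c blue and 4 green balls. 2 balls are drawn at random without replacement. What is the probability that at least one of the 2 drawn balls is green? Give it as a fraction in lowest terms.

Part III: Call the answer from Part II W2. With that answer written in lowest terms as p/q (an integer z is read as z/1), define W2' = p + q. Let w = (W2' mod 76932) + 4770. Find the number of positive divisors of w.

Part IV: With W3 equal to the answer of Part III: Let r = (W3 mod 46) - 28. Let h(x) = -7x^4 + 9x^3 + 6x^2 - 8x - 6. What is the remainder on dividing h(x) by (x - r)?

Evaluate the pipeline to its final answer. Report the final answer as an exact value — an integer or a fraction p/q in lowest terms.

-2443206

Part I: 90798 = 2 * 3 * 37 * 409; number of divisors = (1+1) * (1+1) * (1+1) * (1+1) = 16; answer 16
Part II: W1 = 16; c = 6; total draws C(14,2) = 91; complement C(10,2) = 45; favorable 91 - 45 = 46; P = 46/91; answer 46/91
Part III: W2 = 46/91; threaded value p + q = 137; w = 4907; 4907 = 7 * 701; number of divisors = (1+1) * (1+1) = 4; answer 4
Part IV: W3 = 4; r = -24; remainder = value at the root: -7*(-24)^4 + 9*(-24)^3 + 6*(-24)^2 - 8*(-24)^1 - 6 = (-2322432) + (-124416) + (3456) + (192) + (-6) = -2443206; answer -2443206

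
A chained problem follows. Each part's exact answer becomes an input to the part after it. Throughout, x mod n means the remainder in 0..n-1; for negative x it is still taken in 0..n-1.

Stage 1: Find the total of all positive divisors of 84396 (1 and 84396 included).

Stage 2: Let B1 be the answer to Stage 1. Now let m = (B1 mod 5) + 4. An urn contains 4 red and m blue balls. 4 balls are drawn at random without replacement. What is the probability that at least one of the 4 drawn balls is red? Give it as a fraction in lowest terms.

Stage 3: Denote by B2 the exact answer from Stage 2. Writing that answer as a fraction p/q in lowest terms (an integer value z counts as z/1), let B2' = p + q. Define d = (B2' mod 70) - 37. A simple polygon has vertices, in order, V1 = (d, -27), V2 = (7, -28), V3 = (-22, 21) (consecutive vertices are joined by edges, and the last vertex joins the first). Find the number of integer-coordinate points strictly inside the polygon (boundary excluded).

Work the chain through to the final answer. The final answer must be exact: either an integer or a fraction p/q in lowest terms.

14

Stage 1: 84396 = 2^2 * 3 * 13 * 541; sigma = (1 + 2 + 4) * (1 + 3) * (1 + 13) * (1 + 541) = 7 * 4 * 14 * 542 = 212464; answer 212464
Stage 2: B1 = 212464; m = 8; total draws C(12,4) = 495; complement C(8,4) = 70; favorable 495 - 70 = 425; P = 85/99; answer 85/99
Stage 3: B2 = 85/99; threaded value p + q = 184; d = 7; cross terms: (7*-28 - 7*-27)=-7, (7*21 - -22*-28)=-469, (-22*-27 - 7*21)=447; twice the area = |-29| = 29; area = 29/2; boundary points = 1 + 1 + 1 = 3; strictly interior points = area - boundary/2 + 1 = 14; answer 14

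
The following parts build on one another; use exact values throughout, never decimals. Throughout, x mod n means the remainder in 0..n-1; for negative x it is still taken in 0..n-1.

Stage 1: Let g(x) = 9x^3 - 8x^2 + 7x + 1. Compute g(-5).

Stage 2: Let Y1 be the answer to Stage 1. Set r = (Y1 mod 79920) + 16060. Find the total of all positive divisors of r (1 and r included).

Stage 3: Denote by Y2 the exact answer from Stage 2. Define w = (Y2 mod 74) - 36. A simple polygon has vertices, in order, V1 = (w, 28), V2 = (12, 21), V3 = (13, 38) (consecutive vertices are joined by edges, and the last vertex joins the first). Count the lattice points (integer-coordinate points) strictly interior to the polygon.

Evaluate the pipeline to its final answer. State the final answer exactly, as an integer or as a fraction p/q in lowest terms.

13

Stage 1: 9*(-5)^3 - 8*(-5)^2 + 7*(-5)^1 + 1 = (-1125) + (-200) + (-35) + (1) = -1359; answer -1359
Stage 2: Y1 = -1359; r = 94621; 94621 is prime, so its only divisors are 1 and 94621; sigma = 1 + 94621 = 94622; answer 94622
Stage 3: Y2 = 94622; w = 14; cross terms: (14*21 - 12*28)=-42, (12*38 - 13*21)=183, (13*28 - 14*38)=-168; twice the area = |-27| = 27; area = 27/2; boundary points = 1 + 1 + 1 = 3; strictly interior points = area - boundary/2 + 1 = 13; answer 13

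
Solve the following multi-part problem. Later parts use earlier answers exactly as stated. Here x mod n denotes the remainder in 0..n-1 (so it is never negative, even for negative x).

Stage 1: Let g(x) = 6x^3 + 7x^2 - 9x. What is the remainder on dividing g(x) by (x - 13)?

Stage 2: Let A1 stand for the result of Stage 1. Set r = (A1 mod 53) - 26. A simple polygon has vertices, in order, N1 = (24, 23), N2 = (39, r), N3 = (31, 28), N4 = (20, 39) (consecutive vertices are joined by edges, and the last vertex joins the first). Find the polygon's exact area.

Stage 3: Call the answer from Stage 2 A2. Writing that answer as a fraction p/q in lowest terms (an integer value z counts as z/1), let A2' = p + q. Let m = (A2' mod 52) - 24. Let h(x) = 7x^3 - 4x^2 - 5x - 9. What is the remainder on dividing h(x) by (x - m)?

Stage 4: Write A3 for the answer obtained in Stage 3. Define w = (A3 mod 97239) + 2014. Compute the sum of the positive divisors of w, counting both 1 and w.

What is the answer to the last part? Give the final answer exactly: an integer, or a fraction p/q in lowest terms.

146430

Stage 1: remainder = value at the root: 6*(13)^3 + 7*(13)^2 - 9*(13)^1 = (13182) + (1183) + (-117) = 14248; answer 14248
Stage 2: A1 = 14248; r = 18; cross terms: (24*18 - 39*23)=-465, (39*28 - 31*18)=534, (31*39 - 20*28)=649, (20*23 - 24*39)=-476; twice the area = |242| = 242; area = 121; answer 121
Stage 3: A2 = 121; threaded value p + q = 122; m = -6; remainder = value at the root: 7*(-6)^3 - 4*(-6)^2 - 5*(-6)^1 - 9 = (-1512) + (-144) + (30) + (-9) = -1635; answer -1635
Stage 4: A3 = -1635; w = 97618; 97618 = 2 * 48809; sigma = (1 + 2) * (1 + 48809) = 3 * 48810 = 146430; answer 146430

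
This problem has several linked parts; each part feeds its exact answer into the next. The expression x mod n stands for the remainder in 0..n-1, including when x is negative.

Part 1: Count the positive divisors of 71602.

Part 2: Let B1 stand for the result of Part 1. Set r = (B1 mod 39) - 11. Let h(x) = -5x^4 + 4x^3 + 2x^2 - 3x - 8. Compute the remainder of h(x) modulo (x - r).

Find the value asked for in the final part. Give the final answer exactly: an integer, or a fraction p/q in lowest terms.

-13266

Part 1: 71602 = 2 * 35801; number of divisors = (1+1) * (1+1) = 4; answer 4
Part 2: B1 = 4; r = -7; remainder = value at the root: -5*(-7)^4 + 4*(-7)^3 + 2*(-7)^2 - 3*(-7)^1 - 8 = (-12005) + (-1372) + (98) + (21) + (-8) = -13266; answer -13266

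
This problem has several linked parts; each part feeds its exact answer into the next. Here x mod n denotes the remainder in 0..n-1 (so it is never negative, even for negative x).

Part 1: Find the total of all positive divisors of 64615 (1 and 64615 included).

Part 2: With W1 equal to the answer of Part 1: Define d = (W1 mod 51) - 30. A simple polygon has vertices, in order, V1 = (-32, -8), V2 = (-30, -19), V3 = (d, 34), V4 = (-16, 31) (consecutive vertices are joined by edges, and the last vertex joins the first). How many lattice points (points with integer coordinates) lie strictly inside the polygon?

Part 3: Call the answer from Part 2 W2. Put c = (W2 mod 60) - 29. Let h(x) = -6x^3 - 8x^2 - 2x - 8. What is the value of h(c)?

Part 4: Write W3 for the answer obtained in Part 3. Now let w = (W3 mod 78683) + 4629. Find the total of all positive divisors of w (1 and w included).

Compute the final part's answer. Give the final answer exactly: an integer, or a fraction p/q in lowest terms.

Part 1: 64615 = 5 * 12923; sigma = (1 + 5) * (1 + 12923) = 6 * 12924 = 77544; answer 77544
Part 2: W1 = 77544; d = -6; cross terms: (-32*-19 - -30*-8)=368, (-30*34 - -6*-19)=-1134, (-6*31 - -16*34)=358, (-16*-8 - -32*31)=1120; twice the area = |712| = 712; area = 356; boundary points = 1 + 1 + 1 + 1 = 4; strictly interior points = area - boundary/2 + 1 = 355; answer 355
Part 3: W2 = 355; c = 26; -6*(26)^3 - 8*(26)^2 - 2*(26)^1 - 8 = (-105456) + (-5408) + (-52) + (-8) = -110924; answer -110924
Part 4: W3 = -110924; w = 51071; 51071 is prime, so its only divisors are 1 and 51071; sigma = 1 + 51071 = 51072; answer 51072

51072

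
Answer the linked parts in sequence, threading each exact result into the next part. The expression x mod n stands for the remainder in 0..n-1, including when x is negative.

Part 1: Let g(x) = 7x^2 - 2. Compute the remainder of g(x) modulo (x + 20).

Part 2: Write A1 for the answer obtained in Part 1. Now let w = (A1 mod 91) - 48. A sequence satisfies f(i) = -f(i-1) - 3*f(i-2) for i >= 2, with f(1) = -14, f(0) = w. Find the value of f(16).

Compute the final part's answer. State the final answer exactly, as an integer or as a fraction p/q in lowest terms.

12290

Part 1: remainder = value at the root: 7*(-20)^2 - 2 = (2800) + (-2) = 2798; answer 2798
Part 2: A1 = 2798; w = 20; f(2) = -1*(-14) - 3*(20) = -46; iterating: f(2)=-46, f(3)=88, f(4)=50, f(5)=-314, f(6)=164, f(7)=778, f(8)=-1270, f(9)=-1064, f(10)=4874, f(11)=-1682, f(12)=-12940, f(13)=17986, f(14)=20834, f(15)=-74792, f(16)=12290; answer 12290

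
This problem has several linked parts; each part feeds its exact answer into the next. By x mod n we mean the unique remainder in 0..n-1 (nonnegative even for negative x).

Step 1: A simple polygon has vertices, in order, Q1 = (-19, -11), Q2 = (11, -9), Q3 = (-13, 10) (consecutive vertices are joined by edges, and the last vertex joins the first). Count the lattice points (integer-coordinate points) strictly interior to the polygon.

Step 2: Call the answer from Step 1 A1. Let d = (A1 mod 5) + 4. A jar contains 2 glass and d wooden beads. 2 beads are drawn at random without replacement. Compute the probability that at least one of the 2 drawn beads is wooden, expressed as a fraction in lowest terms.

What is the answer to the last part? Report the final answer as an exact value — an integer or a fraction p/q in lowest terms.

27/28

Step 1: cross terms: (-19*-9 - 11*-11)=292, (11*10 - -13*-9)=-7, (-13*-11 - -19*10)=333; twice the area = |618| = 618; area = 309; boundary points = 2 + 1 + 3 = 6; strictly interior points = area - boundary/2 + 1 = 307; answer 307
Step 2: A1 = 307; d = 6; total draws C(8,2) = 28; complement C(2,2) = 1; favorable 28 - 1 = 27; P = 27/28; answer 27/28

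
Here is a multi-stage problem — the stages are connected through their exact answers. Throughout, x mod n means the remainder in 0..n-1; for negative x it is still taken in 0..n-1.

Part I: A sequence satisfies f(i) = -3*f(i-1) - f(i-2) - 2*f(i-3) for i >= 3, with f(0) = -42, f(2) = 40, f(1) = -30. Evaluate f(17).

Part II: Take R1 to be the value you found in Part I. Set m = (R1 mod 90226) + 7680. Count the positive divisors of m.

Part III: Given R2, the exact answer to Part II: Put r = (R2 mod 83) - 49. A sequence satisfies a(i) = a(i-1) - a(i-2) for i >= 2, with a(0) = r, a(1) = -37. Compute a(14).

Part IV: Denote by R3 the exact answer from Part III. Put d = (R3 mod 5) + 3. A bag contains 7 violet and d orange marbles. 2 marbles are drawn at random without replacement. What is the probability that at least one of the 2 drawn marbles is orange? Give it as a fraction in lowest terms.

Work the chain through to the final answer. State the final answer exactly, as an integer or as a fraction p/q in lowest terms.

Part I: f(3) = -3*(40) - 1*(-30) - 2*(-42) = -6; iterating: f(3)=-6, f(4)=38, f(5)=-188, f(6)=538, f(7)=-1502, f(8)=4344, f(9)=-12606, f(10)=36478, f(11)=-105516, f(12)=305282, f(13)=-883286, f(14)=2555608, f(15)=-7394102, f(16)=21393270, f(17)=-61896924; answer -61896924
Part II: R1 = -61896924; m = 96018; 96018 = 2 * 3 * 13 * 1231; number of divisors = (1+1) * (1+1) * (1+1) * (1+1) = 16; answer 16
Part III: R2 = 16; r = -33; a(2) = 1*(-37) - 1*(-33) = -4; iterating: a(2)=-4, a(3)=33, a(4)=37, a(5)=4, a(6)=-33, a(7)=-37, a(8)=-4, a(9)=33, a(10)=37, a(11)=4, a(12)=-33, a(13)=-37, a(14)=-4; answer -4
Part IV: R3 = -4; d = 4; total draws C(11,2) = 55; complement C(7,2) = 21; favorable 55 - 21 = 34; P = 34/55; answer 34/55

34/55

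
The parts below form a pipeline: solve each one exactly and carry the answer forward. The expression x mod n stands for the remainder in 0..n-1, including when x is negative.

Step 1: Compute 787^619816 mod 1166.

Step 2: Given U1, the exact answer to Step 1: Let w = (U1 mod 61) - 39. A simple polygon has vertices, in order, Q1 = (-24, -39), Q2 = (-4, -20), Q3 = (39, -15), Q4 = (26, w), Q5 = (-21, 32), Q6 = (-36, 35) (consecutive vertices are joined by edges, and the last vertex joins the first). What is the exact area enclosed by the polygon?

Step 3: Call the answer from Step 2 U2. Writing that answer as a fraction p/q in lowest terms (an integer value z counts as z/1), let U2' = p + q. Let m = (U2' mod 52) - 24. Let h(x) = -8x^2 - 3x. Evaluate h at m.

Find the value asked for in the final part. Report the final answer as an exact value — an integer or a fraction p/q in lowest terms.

-371

Step 1: squarings mod 1166: 787^1=787, 787^2=223, 787^4=757, 787^8=543, 787^16=1017, 787^32=47, 787^64=1043, 787^128=1137, 787^256=841, 787^512=685, 787^1024=493, 787^2048=521, 787^4096=929, 787^8192=201, 787^16384=757, 787^32768=543, 787^65536=1017, 787^131072=47, 787^262144=1043, 787^524288=1137; 787^619816 = 787^8 * 787^32 * 787^256 * 787^1024 * 787^4096 * 787^8192 * 787^16384 * 787^65536 * 787^524288 = 731 (mod 1166); answer 731
Step 2: U1 = 731; w = 21; cross terms: (-24*-20 - -4*-39)=324, (-4*-15 - 39*-20)=840, (39*21 - 26*-15)=1209, (26*32 - -21*21)=1273, (-21*35 - -36*32)=417, (-36*-39 - -24*35)=2244; twice the area = |6307| = 6307; area = 6307/2; answer 6307/2
Step 3: U2 = 6307/2; threaded value p + q = 6309; m = -7; -8*(-7)^2 - 3*(-7)^1 = (-392) + (21) = -371; answer -371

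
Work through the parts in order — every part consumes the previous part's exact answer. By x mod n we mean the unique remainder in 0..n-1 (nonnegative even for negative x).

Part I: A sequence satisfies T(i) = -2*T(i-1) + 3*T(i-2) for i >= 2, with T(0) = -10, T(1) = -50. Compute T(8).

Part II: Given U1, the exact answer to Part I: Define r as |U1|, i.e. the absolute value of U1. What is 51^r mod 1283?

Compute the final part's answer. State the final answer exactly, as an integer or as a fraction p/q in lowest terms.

Part I: T(2) = -2*(-50) + 3*(-10) = 70; iterating: T(2)=70, T(3)=-290, T(4)=790, T(5)=-2450, T(6)=7270, T(7)=-21890, T(8)=65590; answer 65590
Part II: U1 = 65590; r = 65590; squarings mod 1283: 51^1=51, 51^2=35, 51^4=1225, 51^8=798, 51^16=436, 51^32=212, 51^64=39, 51^128=238, 51^256=192, 51^512=940, 51^1024=896, 51^2048=941, 51^4096=211, 51^8192=899, 51^16384=1194, 51^32768=223, 51^65536=975; 51^65590 = 51^2 * 51^4 * 51^16 * 51^32 * 51^65536 = 370 (mod 1283); answer 370

370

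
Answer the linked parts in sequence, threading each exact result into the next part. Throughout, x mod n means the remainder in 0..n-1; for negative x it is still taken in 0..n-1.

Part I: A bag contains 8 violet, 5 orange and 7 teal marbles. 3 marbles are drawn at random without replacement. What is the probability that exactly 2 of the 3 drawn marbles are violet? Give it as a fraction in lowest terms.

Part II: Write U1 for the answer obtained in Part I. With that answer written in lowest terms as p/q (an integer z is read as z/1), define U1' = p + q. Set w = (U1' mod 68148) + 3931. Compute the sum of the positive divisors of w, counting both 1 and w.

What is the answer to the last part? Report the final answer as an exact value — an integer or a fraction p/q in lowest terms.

Part I: total draws C(20,3) = 1140; favorable C(8,2)*C(12,1) = 336; P = 28/95; answer 28/95
Part II: U1 = 28/95; threaded value p + q = 123; w = 4054; 4054 = 2 * 2027; sigma = (1 + 2) * (1 + 2027) = 3 * 2028 = 6084; answer 6084

6084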